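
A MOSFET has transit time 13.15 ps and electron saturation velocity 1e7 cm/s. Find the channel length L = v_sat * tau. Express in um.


Step 1: tau in seconds = 13.15 ps * 1e-12 = 1.3150e-11 s
Step 2: L = v_sat * tau = 1e7 * 1.3150e-11 = 1.3150e-04 cm
Step 3: L in um = 1.3150e-04 * 1e4 = 1.315 um

1.315


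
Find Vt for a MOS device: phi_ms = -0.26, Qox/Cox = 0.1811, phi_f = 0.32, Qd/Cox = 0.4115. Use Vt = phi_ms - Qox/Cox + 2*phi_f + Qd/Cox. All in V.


Step 1: Vt = phi_ms - Qox/Cox + 2*phi_f + Qd/Cox
Step 2: Vt = -0.26 - 0.1811 + 2*0.32 + 0.4115
Step 3: Vt = -0.26 - 0.1811 + 0.64 + 0.4115
Step 4: Vt = 0.6104 V

0.6104


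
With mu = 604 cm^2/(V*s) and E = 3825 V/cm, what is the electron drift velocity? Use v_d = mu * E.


Step 1: v_d = mu * E
Step 2: v_d = 604 * 3825 = 2310300
Step 3: v_d = 2.31e+06 cm/s

2.31e+06


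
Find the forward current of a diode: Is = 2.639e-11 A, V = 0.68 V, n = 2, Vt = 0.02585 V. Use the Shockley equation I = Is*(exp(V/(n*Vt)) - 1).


Step 1: V/(n*Vt) = 0.68/(2*0.02585) = 13.1528
Step 2: exp(13.1528) = 5.1545e+05
Step 3: I = 2.639e-11 * (5.1545e+05 - 1) = 1.36e-05 A

1.36e-05


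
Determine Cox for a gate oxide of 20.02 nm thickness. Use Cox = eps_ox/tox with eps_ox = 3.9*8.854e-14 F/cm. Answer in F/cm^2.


Step 1: eps_ox = 3.9 * 8.854e-14 = 3.45306e-13 F/cm
Step 2: tox in cm = 20.02 nm * 1e-7 = 2.0020e-06 cm
Step 3: Cox = 3.45306e-13 / 2.0020e-06 = 1.72e-07 F/cm^2

1.72e-07


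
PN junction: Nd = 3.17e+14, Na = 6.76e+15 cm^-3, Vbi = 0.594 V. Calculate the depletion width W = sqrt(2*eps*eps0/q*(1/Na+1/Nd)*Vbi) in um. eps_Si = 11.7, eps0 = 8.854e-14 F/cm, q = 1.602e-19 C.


Step 1: 1/Na + 1/Nd = 1/6.76e+15 + 1/3.17e+14 = 3.30250e-15
Step 2: 2*eps*eps0/q = 2*11.7*8.854e-14/1.602e-19 = 1.293281e+07
Step 3: W^2 = 1.293281e+07 * 3.30250e-15 * 0.594 = 2.53701e-08
Step 4: W = sqrt(2.53701e-08) = 1.593e-04 cm = 1.593 um

1.593


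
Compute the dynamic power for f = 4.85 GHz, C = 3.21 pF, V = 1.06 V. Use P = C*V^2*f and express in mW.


Step 1: V^2 = 1.06^2 = 1.1236 V^2
Step 2: P = C*V^2*f = 3.21e-12 F * 1.1236 * 4.85e9 Hz
Step 3: P = 1.74927666e-02 W
Step 4: P = 17.493 mW

17.493


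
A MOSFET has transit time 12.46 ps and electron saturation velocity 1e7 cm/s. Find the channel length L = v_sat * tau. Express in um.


Step 1: tau in seconds = 12.46 ps * 1e-12 = 1.2460e-11 s
Step 2: L = v_sat * tau = 1e7 * 1.2460e-11 = 1.2460e-04 cm
Step 3: L in um = 1.2460e-04 * 1e4 = 1.246 um

1.246


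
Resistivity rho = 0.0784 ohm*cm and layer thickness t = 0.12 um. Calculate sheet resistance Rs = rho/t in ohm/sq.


Step 1: Convert thickness to cm: t = 0.12 um = 1.2000e-05 cm
Step 2: Rs = rho / t = 0.0784 / 1.2000e-05
Step 3: Rs = 6533.3 ohm/sq

6533.3


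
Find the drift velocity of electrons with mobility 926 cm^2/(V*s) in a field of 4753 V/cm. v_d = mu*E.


Step 1: v_d = mu * E
Step 2: v_d = 926 * 4753 = 4401278
Step 3: v_d = 4.40e+06 cm/s

4.40e+06


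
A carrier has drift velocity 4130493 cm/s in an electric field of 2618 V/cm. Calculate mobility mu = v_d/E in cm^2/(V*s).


Step 1: mu = v_d / E
Step 2: mu = 4130493 / 2618
Step 3: mu = 1577.73 cm^2/(V*s)

1577.73


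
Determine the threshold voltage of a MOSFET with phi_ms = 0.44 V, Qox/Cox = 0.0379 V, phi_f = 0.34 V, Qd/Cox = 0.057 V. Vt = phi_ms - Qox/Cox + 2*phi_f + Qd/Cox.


Step 1: Vt = phi_ms - Qox/Cox + 2*phi_f + Qd/Cox
Step 2: Vt = 0.44 - 0.0379 + 2*0.34 + 0.057
Step 3: Vt = 0.44 - 0.0379 + 0.68 + 0.057
Step 4: Vt = 1.1391 V

1.1391


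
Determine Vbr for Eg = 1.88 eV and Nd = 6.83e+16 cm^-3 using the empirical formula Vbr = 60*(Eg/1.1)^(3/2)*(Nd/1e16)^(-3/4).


Step 1: Eg/1.1 = 1.88/1.1 = 1.709091
Step 2: (Eg/1.1)^1.5 = 1.709091^1.5 = 2.234332
Step 3: (Nd/1e16)^(-0.75) = (6.83)^(-0.75) = 0.236692
Step 4: Vbr = 60 * 2.234332 * 0.236692 = 31.7 V

31.7


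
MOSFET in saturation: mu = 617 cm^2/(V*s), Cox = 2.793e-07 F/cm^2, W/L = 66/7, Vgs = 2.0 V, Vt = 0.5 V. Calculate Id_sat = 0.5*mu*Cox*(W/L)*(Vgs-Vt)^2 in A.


Step 1: Overdrive voltage Vov = Vgs - Vt = 2.0 - 0.5 = 1.5 V
Step 2: W/L = 66/7 = 9.42857
Step 3: Id = 0.5 * 617 * 2.793e-07 * 9.42857 * 1.5^2
Step 4: Id = 1.83e-03 A

1.83e-03


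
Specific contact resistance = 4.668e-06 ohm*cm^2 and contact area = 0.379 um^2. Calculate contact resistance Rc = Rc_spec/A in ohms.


Step 1: Convert area to cm^2: 0.379 um^2 = 3.7900e-09 cm^2
Step 2: Rc = Rc_spec / A = 4.668e-06 / 3.7900e-09
Step 3: Rc = 1.23e+03 ohms

1.23e+03


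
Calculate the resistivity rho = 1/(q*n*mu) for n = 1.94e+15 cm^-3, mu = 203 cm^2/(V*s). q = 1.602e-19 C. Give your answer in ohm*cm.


Step 1: sigma = q * n * mu = 1.602e-19 * 1.94e+15 * 203 = 6.30900e-02 S/cm
Step 2: rho = 1 / sigma = 1 / 6.30900e-02 = 15.85 ohm*cm

15.85


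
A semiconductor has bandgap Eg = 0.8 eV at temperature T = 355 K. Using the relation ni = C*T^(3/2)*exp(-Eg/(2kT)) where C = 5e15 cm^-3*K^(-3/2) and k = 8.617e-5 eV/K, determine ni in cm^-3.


Step 1: Compute kT = 8.617e-5 * 355 = 0.03059035 eV
Step 2: Exponent = -Eg/(2kT) = -0.8/(2*0.03059035) = -13.07602
Step 3: T^(3/2) = 355^1.5 = 6688.71
Step 4: ni = 5e15 * 6688.71 * exp(-13.07602) = 7.01e+13 cm^-3

7.01e+13


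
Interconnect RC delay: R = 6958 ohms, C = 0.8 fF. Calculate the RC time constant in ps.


Step 1: tau = R * C
Step 2: tau = 6958 * 0.8 fF = 6958 * 8.0e-16 F
Step 3: tau = 5.5664e-12 s = 5.5664 ps

5.5664


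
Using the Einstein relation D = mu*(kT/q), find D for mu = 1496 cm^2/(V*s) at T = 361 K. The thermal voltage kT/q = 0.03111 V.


Step 1: D = mu * (kT/q)
Step 2: D = 1496 * 0.03111
Step 3: D = 46.54 cm^2/s

46.54


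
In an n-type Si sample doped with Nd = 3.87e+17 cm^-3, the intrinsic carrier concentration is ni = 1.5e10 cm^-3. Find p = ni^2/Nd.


Step 1: Since Nd >> ni, n ≈ Nd = 3.87e+17 cm^-3
Step 2: p = ni^2 / n = (1.5e10)^2 / 3.87e+17
Step 3: p = 2.25e20 / 3.87e+17 = 5.81e+02 cm^-3

5.81e+02


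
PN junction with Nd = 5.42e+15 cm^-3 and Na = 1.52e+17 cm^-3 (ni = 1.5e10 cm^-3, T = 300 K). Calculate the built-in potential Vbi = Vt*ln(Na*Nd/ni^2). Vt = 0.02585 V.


Step 1: Compute Na*Nd/ni^2 = 1.52e+17 * 5.42e+15 / (1.5e10)^2 = 3.6615e+12
Step 2: ln(3.6615e+12) = 28.9289
Step 3: Vbi = 0.02585 * 28.9289 = 0.748 V

0.748


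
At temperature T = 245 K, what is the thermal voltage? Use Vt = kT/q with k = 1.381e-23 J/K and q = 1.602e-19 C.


Step 1: kT = 1.381e-23 * 245 = 3.38345e-21 J
Step 2: Vt = kT/q = 3.38345e-21 / 1.602e-19
Step 3: Vt = 0.02112 V

0.02112


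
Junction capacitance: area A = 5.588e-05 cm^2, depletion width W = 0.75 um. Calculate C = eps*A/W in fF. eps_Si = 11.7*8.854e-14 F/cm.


Step 1: eps_Si = 11.7 * 8.854e-14 = 1.035918e-12 F/cm
Step 2: W in cm = 0.75 * 1e-4 = 7.50e-05 cm
Step 3: C = 1.035918e-12 * 5.588e-05 / 7.50e-05 = 7.718280e-13 F
Step 4: C = 771.83 fF

771.83


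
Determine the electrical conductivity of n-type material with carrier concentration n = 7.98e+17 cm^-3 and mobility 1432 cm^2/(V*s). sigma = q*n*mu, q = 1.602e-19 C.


Step 1: sigma = q * n * mu
Step 2: sigma = 1.602e-19 * 7.98e+17 * 1432
Step 3: sigma = 1.831e+02 S/cm

1.831e+02


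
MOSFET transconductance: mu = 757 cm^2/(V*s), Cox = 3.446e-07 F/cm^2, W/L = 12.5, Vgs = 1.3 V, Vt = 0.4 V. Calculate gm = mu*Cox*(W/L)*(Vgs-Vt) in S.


Step 1: Vov = Vgs - Vt = 1.3 - 0.4 = 0.9 V
Step 2: gm = mu * Cox * (W/L) * Vov
Step 3: gm = 757 * 3.446e-07 * 12.5 * 0.9 = 2.93e-03 S

2.93e-03


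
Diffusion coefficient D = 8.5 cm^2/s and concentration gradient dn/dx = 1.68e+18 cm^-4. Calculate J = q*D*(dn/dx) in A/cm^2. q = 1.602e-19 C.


Step 1: J = q * D * (dn/dx)
Step 2: J = 1.602e-19 * 8.5 * 1.68e+18
Step 3: J = 2.29e+00 A/cm^2

2.29e+00


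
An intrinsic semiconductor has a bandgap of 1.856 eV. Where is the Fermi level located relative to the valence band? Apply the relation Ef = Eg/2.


Step 1: For an intrinsic semiconductor, the Fermi level sits at midgap.
Step 2: Ef = Eg / 2 = 1.856 / 2 = 0.928 eV

0.928


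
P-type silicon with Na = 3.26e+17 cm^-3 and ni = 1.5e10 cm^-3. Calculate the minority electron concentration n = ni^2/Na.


Step 1: Majority hole concentration p ≈ Na = 3.26e+17 cm^-3
Step 2: n = ni^2 / Na = (1.5e10)^2 / 3.26e+17
Step 3: n = 6.90e+02 cm^-3

6.90e+02


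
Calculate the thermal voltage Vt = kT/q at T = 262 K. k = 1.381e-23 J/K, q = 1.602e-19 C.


Step 1: kT = 1.381e-23 * 262 = 3.61822e-21 J
Step 2: Vt = kT/q = 3.61822e-21 / 1.602e-19
Step 3: Vt = 0.02259 V

0.02259


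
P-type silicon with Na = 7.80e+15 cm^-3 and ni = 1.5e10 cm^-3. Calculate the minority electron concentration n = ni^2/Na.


Step 1: Majority hole concentration p ≈ Na = 7.80e+15 cm^-3
Step 2: n = ni^2 / Na = (1.5e10)^2 / 7.80e+15
Step 3: n = 2.88e+04 cm^-3

2.88e+04


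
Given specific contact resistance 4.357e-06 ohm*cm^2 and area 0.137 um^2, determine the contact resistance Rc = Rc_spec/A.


Step 1: Convert area to cm^2: 0.137 um^2 = 1.3700e-09 cm^2
Step 2: Rc = Rc_spec / A = 4.357e-06 / 1.3700e-09
Step 3: Rc = 3.18e+03 ohms

3.18e+03


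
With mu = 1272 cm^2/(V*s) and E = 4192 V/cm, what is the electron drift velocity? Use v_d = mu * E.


Step 1: v_d = mu * E
Step 2: v_d = 1272 * 4192 = 5332224
Step 3: v_d = 5.33e+06 cm/s

5.33e+06


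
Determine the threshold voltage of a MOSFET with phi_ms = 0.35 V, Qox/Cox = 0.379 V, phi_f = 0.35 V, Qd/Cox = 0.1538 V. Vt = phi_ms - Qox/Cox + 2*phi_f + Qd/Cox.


Step 1: Vt = phi_ms - Qox/Cox + 2*phi_f + Qd/Cox
Step 2: Vt = 0.35 - 0.379 + 2*0.35 + 0.1538
Step 3: Vt = 0.35 - 0.379 + 0.7 + 0.1538
Step 4: Vt = 0.8248 V

0.8248


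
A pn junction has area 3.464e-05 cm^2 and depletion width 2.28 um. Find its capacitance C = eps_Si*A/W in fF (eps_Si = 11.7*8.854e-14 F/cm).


Step 1: eps_Si = 11.7 * 8.854e-14 = 1.035918e-12 F/cm
Step 2: W in cm = 2.28 * 1e-4 = 2.28e-04 cm
Step 3: C = 1.035918e-12 * 3.464e-05 / 2.28e-04 = 1.573868e-13 F
Step 4: C = 157.39 fF

157.39


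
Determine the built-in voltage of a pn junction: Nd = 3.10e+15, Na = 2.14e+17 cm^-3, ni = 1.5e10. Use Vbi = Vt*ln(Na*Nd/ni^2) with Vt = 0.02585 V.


Step 1: Compute Na*Nd/ni^2 = 2.14e+17 * 3.10e+15 / (1.5e10)^2 = 2.9484e+12
Step 2: ln(2.9484e+12) = 28.7123
Step 3: Vbi = 0.02585 * 28.7123 = 0.742 V

0.742


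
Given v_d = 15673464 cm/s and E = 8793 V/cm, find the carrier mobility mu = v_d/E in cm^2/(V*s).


Step 1: mu = v_d / E
Step 2: mu = 15673464 / 8793
Step 3: mu = 1782.49 cm^2/(V*s)

1782.49


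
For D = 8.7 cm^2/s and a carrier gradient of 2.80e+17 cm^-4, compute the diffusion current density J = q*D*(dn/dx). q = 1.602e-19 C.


Step 1: J = q * D * (dn/dx)
Step 2: J = 1.602e-19 * 8.7 * 2.80e+17
Step 3: J = 3.90e-01 A/cm^2

3.90e-01


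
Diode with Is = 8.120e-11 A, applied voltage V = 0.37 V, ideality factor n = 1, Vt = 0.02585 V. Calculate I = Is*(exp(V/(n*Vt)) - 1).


Step 1: V/(n*Vt) = 0.37/(1*0.02585) = 14.3133
Step 2: exp(14.3133) = 1.6451e+06
Step 3: I = 8.120e-11 * (1.6451e+06 - 1) = 1.34e-04 A

1.34e-04


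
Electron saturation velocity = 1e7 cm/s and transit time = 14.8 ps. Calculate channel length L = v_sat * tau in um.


Step 1: tau in seconds = 14.8 ps * 1e-12 = 1.4800e-11 s
Step 2: L = v_sat * tau = 1e7 * 1.4800e-11 = 1.4800e-04 cm
Step 3: L in um = 1.4800e-04 * 1e4 = 1.48 um

1.48


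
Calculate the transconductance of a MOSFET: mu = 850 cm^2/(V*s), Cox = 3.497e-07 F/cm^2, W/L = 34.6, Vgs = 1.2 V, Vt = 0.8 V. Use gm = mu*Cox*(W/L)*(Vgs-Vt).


Step 1: Vov = Vgs - Vt = 1.2 - 0.8 = 0.4 V
Step 2: gm = mu * Cox * (W/L) * Vov
Step 3: gm = 850 * 3.497e-07 * 34.6 * 0.4 = 4.11e-03 S

4.11e-03


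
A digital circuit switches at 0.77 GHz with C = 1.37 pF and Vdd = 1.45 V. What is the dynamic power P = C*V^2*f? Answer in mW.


Step 1: V^2 = 1.45^2 = 2.1025 V^2
Step 2: P = C*V^2*f = 1.37e-12 F * 2.1025 * 0.77e9 Hz
Step 3: P = 2.21792725e-03 W
Step 4: P = 2.218 mW

2.218


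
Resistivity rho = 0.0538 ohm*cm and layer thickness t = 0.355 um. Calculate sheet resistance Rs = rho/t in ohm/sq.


Step 1: Convert thickness to cm: t = 0.355 um = 3.5500e-05 cm
Step 2: Rs = rho / t = 0.0538 / 3.5500e-05
Step 3: Rs = 1515.5 ohm/sq

1515.5


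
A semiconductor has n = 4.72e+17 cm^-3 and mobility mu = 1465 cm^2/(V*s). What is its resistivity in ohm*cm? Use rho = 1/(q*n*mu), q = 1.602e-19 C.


Step 1: sigma = q * n * mu = 1.602e-19 * 4.72e+17 * 1465 = 1.10775e+02 S/cm
Step 2: rho = 1 / sigma = 1 / 1.10775e+02 = 0.009027 ohm*cm

0.009027


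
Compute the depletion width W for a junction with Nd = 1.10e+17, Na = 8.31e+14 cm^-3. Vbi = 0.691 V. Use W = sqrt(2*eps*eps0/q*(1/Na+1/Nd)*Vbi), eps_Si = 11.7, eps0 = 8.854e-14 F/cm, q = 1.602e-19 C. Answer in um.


Step 1: 1/Na + 1/Nd = 1/8.31e+14 + 1/1.10e+17 = 1.21246e-15
Step 2: 2*eps*eps0/q = 2*11.7*8.854e-14/1.602e-19 = 1.293281e+07
Step 3: W^2 = 1.293281e+07 * 1.21246e-15 * 0.691 = 1.08352e-08
Step 4: W = sqrt(1.08352e-08) = 1.041e-04 cm = 1.041 um

1.041


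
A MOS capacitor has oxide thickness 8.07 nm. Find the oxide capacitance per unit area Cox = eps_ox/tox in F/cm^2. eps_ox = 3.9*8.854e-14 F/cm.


Step 1: eps_ox = 3.9 * 8.854e-14 = 3.45306e-13 F/cm
Step 2: tox in cm = 8.07 nm * 1e-7 = 8.0700e-07 cm
Step 3: Cox = 3.45306e-13 / 8.0700e-07 = 4.28e-07 F/cm^2

4.28e-07


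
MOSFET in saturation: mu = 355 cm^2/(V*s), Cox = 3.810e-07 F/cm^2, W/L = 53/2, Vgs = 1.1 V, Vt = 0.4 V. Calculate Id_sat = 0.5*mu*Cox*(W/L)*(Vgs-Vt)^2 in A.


Step 1: Overdrive voltage Vov = Vgs - Vt = 1.1 - 0.4 = 0.7 V
Step 2: W/L = 53/2 = 26.5
Step 3: Id = 0.5 * 355 * 3.810e-07 * 26.5 * 0.7^2
Step 4: Id = 8.78e-04 A

8.78e-04


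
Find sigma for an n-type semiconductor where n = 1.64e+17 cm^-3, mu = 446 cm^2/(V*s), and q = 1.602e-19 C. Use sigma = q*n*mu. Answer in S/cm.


Step 1: sigma = q * n * mu
Step 2: sigma = 1.602e-19 * 1.64e+17 * 446
Step 3: sigma = 1.172e+01 S/cm

1.172e+01


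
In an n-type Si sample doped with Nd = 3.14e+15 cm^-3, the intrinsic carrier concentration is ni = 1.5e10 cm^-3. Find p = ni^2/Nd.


Step 1: Since Nd >> ni, n ≈ Nd = 3.14e+15 cm^-3
Step 2: p = ni^2 / n = (1.5e10)^2 / 3.14e+15
Step 3: p = 2.25e20 / 3.14e+15 = 7.17e+04 cm^-3

7.17e+04


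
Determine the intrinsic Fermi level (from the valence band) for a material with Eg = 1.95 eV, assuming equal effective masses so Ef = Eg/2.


Step 1: For an intrinsic semiconductor, the Fermi level sits at midgap.
Step 2: Ef = Eg / 2 = 1.95 / 2 = 0.975 eV

0.975


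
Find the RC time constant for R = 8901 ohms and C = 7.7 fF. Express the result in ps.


Step 1: tau = R * C
Step 2: tau = 8901 * 7.7 fF = 8901 * 7.7e-15 F
Step 3: tau = 6.85377e-11 s = 68.5377 ps

68.5377


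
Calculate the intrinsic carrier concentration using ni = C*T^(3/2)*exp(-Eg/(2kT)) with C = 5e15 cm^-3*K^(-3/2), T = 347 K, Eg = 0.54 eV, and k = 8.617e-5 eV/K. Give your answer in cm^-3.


Step 1: Compute kT = 8.617e-5 * 347 = 0.02990099 eV
Step 2: Exponent = -Eg/(2kT) = -0.54/(2*0.02990099) = -9.02980
Step 3: T^(3/2) = 347^1.5 = 6463.89
Step 4: ni = 5e15 * 6463.89 * exp(-9.02980) = 3.87e+15 cm^-3

3.87e+15


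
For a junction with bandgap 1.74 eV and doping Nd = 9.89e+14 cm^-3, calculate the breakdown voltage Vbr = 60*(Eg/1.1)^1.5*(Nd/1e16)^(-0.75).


Step 1: Eg/1.1 = 1.74/1.1 = 1.581818
Step 2: (Eg/1.1)^1.5 = 1.581818^1.5 = 1.989458
Step 3: (Nd/1e16)^(-0.75) = (0.0989)^(-0.75) = 5.670257
Step 4: Vbr = 60 * 1.989458 * 5.670257 = 676.8 V

676.8


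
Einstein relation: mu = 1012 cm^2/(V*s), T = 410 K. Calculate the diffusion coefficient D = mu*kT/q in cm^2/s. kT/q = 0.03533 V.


Step 1: D = mu * (kT/q)
Step 2: D = 1012 * 0.03533
Step 3: D = 35.75 cm^2/s

35.75


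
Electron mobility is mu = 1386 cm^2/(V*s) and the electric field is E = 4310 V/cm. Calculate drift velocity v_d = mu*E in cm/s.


Step 1: v_d = mu * E
Step 2: v_d = 1386 * 4310 = 5973660
Step 3: v_d = 5.97e+06 cm/s

5.97e+06


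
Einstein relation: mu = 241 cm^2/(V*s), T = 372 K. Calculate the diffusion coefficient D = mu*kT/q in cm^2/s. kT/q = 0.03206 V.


Step 1: D = mu * (kT/q)
Step 2: D = 241 * 0.03206
Step 3: D = 7.73 cm^2/s

7.73


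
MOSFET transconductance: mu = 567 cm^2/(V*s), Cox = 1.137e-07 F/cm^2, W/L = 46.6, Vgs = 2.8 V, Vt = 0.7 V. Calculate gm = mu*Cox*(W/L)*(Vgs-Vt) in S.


Step 1: Vov = Vgs - Vt = 2.8 - 0.7 = 2.1 V
Step 2: gm = mu * Cox * (W/L) * Vov
Step 3: gm = 567 * 1.137e-07 * 46.6 * 2.1 = 6.31e-03 S

6.31e-03


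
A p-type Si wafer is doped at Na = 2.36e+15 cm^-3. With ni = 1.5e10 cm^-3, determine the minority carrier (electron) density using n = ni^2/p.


Step 1: Majority hole concentration p ≈ Na = 2.36e+15 cm^-3
Step 2: n = ni^2 / Na = (1.5e10)^2 / 2.36e+15
Step 3: n = 9.53e+04 cm^-3

9.53e+04


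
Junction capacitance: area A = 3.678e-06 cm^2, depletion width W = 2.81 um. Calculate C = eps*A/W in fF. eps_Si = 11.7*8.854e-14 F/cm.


Step 1: eps_Si = 11.7 * 8.854e-14 = 1.035918e-12 F/cm
Step 2: W in cm = 2.81 * 1e-4 = 2.81e-04 cm
Step 3: C = 1.035918e-12 * 3.678e-06 / 2.81e-04 = 1.355910e-14 F
Step 4: C = 13.56 fF

13.56


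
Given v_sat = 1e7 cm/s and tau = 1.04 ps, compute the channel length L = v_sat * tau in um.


Step 1: tau in seconds = 1.04 ps * 1e-12 = 1.0400e-12 s
Step 2: L = v_sat * tau = 1e7 * 1.0400e-12 = 1.0400e-05 cm
Step 3: L in um = 1.0400e-05 * 1e4 = 0.104 um

0.104


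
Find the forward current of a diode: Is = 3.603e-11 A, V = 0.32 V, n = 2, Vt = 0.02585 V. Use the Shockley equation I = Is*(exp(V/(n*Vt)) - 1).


Step 1: V/(n*Vt) = 0.32/(2*0.02585) = 6.1896
Step 2: exp(6.1896) = 4.8765e+02
Step 3: I = 3.603e-11 * (4.8765e+02 - 1) = 1.75e-08 A

1.75e-08


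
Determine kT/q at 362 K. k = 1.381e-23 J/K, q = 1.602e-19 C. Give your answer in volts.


Step 1: kT = 1.381e-23 * 362 = 4.99922e-21 J
Step 2: Vt = kT/q = 4.99922e-21 / 1.602e-19
Step 3: Vt = 0.03121 V

0.03121


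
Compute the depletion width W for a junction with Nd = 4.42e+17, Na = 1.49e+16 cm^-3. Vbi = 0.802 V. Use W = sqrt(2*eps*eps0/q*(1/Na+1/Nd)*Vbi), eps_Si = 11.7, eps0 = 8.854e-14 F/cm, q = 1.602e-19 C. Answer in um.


Step 1: 1/Na + 1/Nd = 1/1.49e+16 + 1/4.42e+17 = 6.93765e-17
Step 2: 2*eps*eps0/q = 2*11.7*8.854e-14/1.602e-19 = 1.293281e+07
Step 3: W^2 = 1.293281e+07 * 6.93765e-17 * 0.802 = 7.19581e-10
Step 4: W = sqrt(7.19581e-10) = 2.683e-05 cm = 0.2683 um

0.2683


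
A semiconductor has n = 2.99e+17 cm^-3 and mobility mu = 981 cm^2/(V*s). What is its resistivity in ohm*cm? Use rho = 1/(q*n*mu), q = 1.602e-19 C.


Step 1: sigma = q * n * mu = 1.602e-19 * 2.99e+17 * 981 = 4.69897e+01 S/cm
Step 2: rho = 1 / sigma = 1 / 4.69897e+01 = 0.02128 ohm*cm

0.02128


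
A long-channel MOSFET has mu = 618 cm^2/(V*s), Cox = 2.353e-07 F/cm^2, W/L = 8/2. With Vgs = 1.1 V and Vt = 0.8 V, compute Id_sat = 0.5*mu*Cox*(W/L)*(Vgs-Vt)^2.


Step 1: Overdrive voltage Vov = Vgs - Vt = 1.1 - 0.8 = 0.3 V
Step 2: W/L = 8/2 = 4
Step 3: Id = 0.5 * 618 * 2.353e-07 * 4 * 0.3^2
Step 4: Id = 2.62e-05 A

2.62e-05


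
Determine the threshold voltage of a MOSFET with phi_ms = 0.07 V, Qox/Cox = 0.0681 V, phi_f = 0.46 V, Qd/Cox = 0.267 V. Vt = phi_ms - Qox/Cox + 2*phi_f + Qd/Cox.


Step 1: Vt = phi_ms - Qox/Cox + 2*phi_f + Qd/Cox
Step 2: Vt = 0.07 - 0.0681 + 2*0.46 + 0.267
Step 3: Vt = 0.07 - 0.0681 + 0.92 + 0.267
Step 4: Vt = 1.1889 V

1.1889


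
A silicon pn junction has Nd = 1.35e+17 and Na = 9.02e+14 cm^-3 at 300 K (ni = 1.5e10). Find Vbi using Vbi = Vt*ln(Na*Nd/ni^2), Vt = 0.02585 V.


Step 1: Compute Na*Nd/ni^2 = 9.02e+14 * 1.35e+17 / (1.5e10)^2 = 5.4120e+11
Step 2: ln(5.4120e+11) = 27.0171
Step 3: Vbi = 0.02585 * 27.0171 = 0.698 V

0.698


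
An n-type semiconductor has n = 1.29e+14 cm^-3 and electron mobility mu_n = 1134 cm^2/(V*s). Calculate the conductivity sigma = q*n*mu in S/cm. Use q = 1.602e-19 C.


Step 1: sigma = q * n * mu
Step 2: sigma = 1.602e-19 * 1.29e+14 * 1134
Step 3: sigma = 2.344e-02 S/cm

2.344e-02


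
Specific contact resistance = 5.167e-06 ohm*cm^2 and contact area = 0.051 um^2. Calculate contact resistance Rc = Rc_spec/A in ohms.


Step 1: Convert area to cm^2: 0.051 um^2 = 5.1000e-10 cm^2
Step 2: Rc = Rc_spec / A = 5.167e-06 / 5.1000e-10
Step 3: Rc = 1.01e+04 ohms

1.01e+04


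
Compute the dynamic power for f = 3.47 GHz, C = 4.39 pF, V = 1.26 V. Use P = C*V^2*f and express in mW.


Step 1: V^2 = 1.26^2 = 1.5876 V^2
Step 2: P = C*V^2*f = 4.39e-12 F * 1.5876 * 3.47e9 Hz
Step 3: P = 2.418438708e-02 W
Step 4: P = 24.184 mW

24.184


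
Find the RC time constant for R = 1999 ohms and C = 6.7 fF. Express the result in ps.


Step 1: tau = R * C
Step 2: tau = 1999 * 6.7 fF = 1999 * 6.7e-15 F
Step 3: tau = 1.33933e-11 s = 13.3933 ps

13.3933


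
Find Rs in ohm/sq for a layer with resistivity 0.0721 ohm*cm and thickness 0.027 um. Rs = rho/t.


Step 1: Convert thickness to cm: t = 0.027 um = 2.7000e-06 cm
Step 2: Rs = rho / t = 0.0721 / 2.7000e-06
Step 3: Rs = 26703.7 ohm/sq

26703.7


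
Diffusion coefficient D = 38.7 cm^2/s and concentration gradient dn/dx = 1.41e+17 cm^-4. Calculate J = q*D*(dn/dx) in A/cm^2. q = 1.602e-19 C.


Step 1: J = q * D * (dn/dx)
Step 2: J = 1.602e-19 * 38.7 * 1.41e+17
Step 3: J = 8.74e-01 A/cm^2

8.74e-01


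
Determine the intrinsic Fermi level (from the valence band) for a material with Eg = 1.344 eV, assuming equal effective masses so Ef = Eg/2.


Step 1: For an intrinsic semiconductor, the Fermi level sits at midgap.
Step 2: Ef = Eg / 2 = 1.344 / 2 = 0.672 eV

0.672


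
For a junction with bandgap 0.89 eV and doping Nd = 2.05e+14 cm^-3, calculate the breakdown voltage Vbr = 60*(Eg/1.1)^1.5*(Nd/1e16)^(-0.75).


Step 1: Eg/1.1 = 0.89/1.1 = 0.809091
Step 2: (Eg/1.1)^1.5 = 0.809091^1.5 = 0.727773
Step 3: (Nd/1e16)^(-0.75) = (0.0205)^(-0.75) = 18.457998
Step 4: Vbr = 60 * 0.727773 * 18.457998 = 806.0 V

806.0


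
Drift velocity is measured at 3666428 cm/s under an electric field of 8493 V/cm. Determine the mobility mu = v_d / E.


Step 1: mu = v_d / E
Step 2: mu = 3666428 / 8493
Step 3: mu = 431.7 cm^2/(V*s)

431.7


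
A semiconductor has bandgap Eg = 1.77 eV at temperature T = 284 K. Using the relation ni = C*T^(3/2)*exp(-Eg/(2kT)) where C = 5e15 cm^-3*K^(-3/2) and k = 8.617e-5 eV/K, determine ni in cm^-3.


Step 1: Compute kT = 8.617e-5 * 284 = 0.02447228 eV
Step 2: Exponent = -Eg/(2kT) = -1.77/(2*0.02447228) = -36.16337
Step 3: T^(3/2) = 284^1.5 = 4786.05
Step 4: ni = 5e15 * 4786.05 * exp(-36.16337) = 4.71e+03 cm^-3

4.71e+03


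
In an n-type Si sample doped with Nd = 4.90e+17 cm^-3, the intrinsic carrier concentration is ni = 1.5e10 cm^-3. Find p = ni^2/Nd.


Step 1: Since Nd >> ni, n ≈ Nd = 4.90e+17 cm^-3
Step 2: p = ni^2 / n = (1.5e10)^2 / 4.90e+17
Step 3: p = 2.25e20 / 4.90e+17 = 4.59e+02 cm^-3

4.59e+02


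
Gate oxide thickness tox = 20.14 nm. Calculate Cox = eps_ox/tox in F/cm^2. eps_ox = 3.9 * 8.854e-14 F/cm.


Step 1: eps_ox = 3.9 * 8.854e-14 = 3.45306e-13 F/cm
Step 2: tox in cm = 20.14 nm * 1e-7 = 2.0140e-06 cm
Step 3: Cox = 3.45306e-13 / 2.0140e-06 = 1.71e-07 F/cm^2

1.71e-07


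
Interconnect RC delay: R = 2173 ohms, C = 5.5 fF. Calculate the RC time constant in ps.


Step 1: tau = R * C
Step 2: tau = 2173 * 5.5 fF = 2173 * 5.5e-15 F
Step 3: tau = 1.19515e-11 s = 11.9515 ps

11.9515


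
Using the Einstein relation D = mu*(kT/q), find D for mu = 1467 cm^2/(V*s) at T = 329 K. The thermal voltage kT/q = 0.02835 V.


Step 1: D = mu * (kT/q)
Step 2: D = 1467 * 0.02835
Step 3: D = 41.59 cm^2/s

41.59


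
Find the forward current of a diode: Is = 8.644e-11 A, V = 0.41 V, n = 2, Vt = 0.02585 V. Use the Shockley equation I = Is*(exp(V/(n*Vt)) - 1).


Step 1: V/(n*Vt) = 0.41/(2*0.02585) = 7.9304
Step 2: exp(7.9304) = 2.7805e+03
Step 3: I = 8.644e-11 * (2.7805e+03 - 1) = 2.40e-07 A

2.40e-07


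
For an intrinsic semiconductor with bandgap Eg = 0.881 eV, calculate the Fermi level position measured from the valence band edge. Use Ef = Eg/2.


Step 1: For an intrinsic semiconductor, the Fermi level sits at midgap.
Step 2: Ef = Eg / 2 = 0.881 / 2 = 0.4405 eV

0.4405


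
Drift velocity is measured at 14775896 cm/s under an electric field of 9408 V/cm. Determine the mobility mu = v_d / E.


Step 1: mu = v_d / E
Step 2: mu = 14775896 / 9408
Step 3: mu = 1570.57 cm^2/(V*s)

1570.57


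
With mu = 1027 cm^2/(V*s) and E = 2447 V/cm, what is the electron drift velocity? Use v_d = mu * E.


Step 1: v_d = mu * E
Step 2: v_d = 1027 * 2447 = 2513069
Step 3: v_d = 2.51e+06 cm/s

2.51e+06


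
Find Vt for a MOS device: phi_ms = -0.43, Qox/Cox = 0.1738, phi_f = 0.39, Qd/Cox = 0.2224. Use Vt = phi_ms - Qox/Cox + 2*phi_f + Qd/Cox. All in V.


Step 1: Vt = phi_ms - Qox/Cox + 2*phi_f + Qd/Cox
Step 2: Vt = -0.43 - 0.1738 + 2*0.39 + 0.2224
Step 3: Vt = -0.43 - 0.1738 + 0.78 + 0.2224
Step 4: Vt = 0.3986 V

0.3986


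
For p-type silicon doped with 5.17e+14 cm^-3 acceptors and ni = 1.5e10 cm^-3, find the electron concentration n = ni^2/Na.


Step 1: Majority hole concentration p ≈ Na = 5.17e+14 cm^-3
Step 2: n = ni^2 / Na = (1.5e10)^2 / 5.17e+14
Step 3: n = 4.35e+05 cm^-3

4.35e+05


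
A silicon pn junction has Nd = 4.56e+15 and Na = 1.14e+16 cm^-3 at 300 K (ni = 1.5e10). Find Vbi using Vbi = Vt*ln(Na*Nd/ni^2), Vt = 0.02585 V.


Step 1: Compute Na*Nd/ni^2 = 1.14e+16 * 4.56e+15 / (1.5e10)^2 = 2.3104e+11
Step 2: ln(2.3104e+11) = 26.1659
Step 3: Vbi = 0.02585 * 26.1659 = 0.676 V

0.676


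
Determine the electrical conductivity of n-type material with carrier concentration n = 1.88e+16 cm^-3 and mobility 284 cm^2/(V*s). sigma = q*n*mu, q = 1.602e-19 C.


Step 1: sigma = q * n * mu
Step 2: sigma = 1.602e-19 * 1.88e+16 * 284
Step 3: sigma = 8.553e-01 S/cm

8.553e-01


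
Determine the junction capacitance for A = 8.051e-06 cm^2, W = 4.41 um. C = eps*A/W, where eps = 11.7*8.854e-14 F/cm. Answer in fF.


Step 1: eps_Si = 11.7 * 8.854e-14 = 1.035918e-12 F/cm
Step 2: W in cm = 4.41 * 1e-4 = 4.41e-04 cm
Step 3: C = 1.035918e-12 * 8.051e-06 / 4.41e-04 = 1.891196e-14 F
Step 4: C = 18.91 fF

18.91


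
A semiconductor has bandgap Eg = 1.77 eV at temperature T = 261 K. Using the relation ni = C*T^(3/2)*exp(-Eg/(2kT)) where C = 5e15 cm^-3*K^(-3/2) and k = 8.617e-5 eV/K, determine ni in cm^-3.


Step 1: Compute kT = 8.617e-5 * 261 = 0.02249037 eV
Step 2: Exponent = -Eg/(2kT) = -1.77/(2*0.02249037) = -39.35018
Step 3: T^(3/2) = 261^1.5 = 4216.58
Step 4: ni = 5e15 * 4216.58 * exp(-39.35018) = 1.72e+02 cm^-3

1.72e+02


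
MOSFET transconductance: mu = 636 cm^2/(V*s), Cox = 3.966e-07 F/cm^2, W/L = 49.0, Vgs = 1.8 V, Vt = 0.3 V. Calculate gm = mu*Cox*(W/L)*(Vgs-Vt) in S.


Step 1: Vov = Vgs - Vt = 1.8 - 0.3 = 1.5 V
Step 2: gm = mu * Cox * (W/L) * Vov
Step 3: gm = 636 * 3.966e-07 * 49.0 * 1.5 = 1.85e-02 S

1.85e-02


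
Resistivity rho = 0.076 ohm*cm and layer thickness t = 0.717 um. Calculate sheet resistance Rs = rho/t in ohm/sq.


Step 1: Convert thickness to cm: t = 0.717 um = 7.1700e-05 cm
Step 2: Rs = rho / t = 0.076 / 7.1700e-05
Step 3: Rs = 1060.0 ohm/sq

1060.0


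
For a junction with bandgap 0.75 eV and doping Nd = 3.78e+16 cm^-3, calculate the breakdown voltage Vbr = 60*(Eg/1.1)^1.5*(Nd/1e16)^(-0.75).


Step 1: Eg/1.1 = 0.75/1.1 = 0.681818
Step 2: (Eg/1.1)^1.5 = 0.681818^1.5 = 0.562993
Step 3: (Nd/1e16)^(-0.75) = (3.78)^(-0.75) = 0.368877
Step 4: Vbr = 60 * 0.562993 * 0.368877 = 12.5 V

12.5


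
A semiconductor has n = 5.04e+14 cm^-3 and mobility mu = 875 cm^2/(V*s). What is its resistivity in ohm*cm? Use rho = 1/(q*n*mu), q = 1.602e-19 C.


Step 1: sigma = q * n * mu = 1.602e-19 * 5.04e+14 * 875 = 7.06482e-02 S/cm
Step 2: rho = 1 / sigma = 1 / 7.06482e-02 = 14.15 ohm*cm

14.15


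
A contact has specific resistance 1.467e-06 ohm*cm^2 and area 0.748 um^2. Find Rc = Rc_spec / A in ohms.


Step 1: Convert area to cm^2: 0.748 um^2 = 7.4800e-09 cm^2
Step 2: Rc = Rc_spec / A = 1.467e-06 / 7.4800e-09
Step 3: Rc = 1.96e+02 ohms

1.96e+02


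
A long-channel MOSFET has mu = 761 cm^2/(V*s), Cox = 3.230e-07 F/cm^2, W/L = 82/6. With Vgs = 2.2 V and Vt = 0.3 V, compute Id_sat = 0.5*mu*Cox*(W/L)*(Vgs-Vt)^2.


Step 1: Overdrive voltage Vov = Vgs - Vt = 2.2 - 0.3 = 1.9 V
Step 2: W/L = 82/6 = 13.6667
Step 3: Id = 0.5 * 761 * 3.230e-07 * 13.6667 * 1.9^2
Step 4: Id = 6.06e-03 A

6.06e-03


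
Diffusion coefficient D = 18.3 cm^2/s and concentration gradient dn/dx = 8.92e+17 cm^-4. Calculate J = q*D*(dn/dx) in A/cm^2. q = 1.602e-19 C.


Step 1: J = q * D * (dn/dx)
Step 2: J = 1.602e-19 * 18.3 * 8.92e+17
Step 3: J = 2.62e+00 A/cm^2

2.62e+00


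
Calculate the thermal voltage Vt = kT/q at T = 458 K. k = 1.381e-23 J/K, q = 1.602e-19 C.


Step 1: kT = 1.381e-23 * 458 = 6.32498e-21 J
Step 2: Vt = kT/q = 6.32498e-21 / 1.602e-19
Step 3: Vt = 0.03948 V

0.03948


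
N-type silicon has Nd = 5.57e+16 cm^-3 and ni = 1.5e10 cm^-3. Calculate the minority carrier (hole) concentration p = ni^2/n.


Step 1: Since Nd >> ni, n ≈ Nd = 5.57e+16 cm^-3
Step 2: p = ni^2 / n = (1.5e10)^2 / 5.57e+16
Step 3: p = 2.25e20 / 5.57e+16 = 4.04e+03 cm^-3

4.04e+03


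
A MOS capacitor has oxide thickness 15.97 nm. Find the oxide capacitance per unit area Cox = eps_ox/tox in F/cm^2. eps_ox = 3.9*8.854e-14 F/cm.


Step 1: eps_ox = 3.9 * 8.854e-14 = 3.45306e-13 F/cm
Step 2: tox in cm = 15.97 nm * 1e-7 = 1.5970e-06 cm
Step 3: Cox = 3.45306e-13 / 1.5970e-06 = 2.16e-07 F/cm^2

2.16e-07


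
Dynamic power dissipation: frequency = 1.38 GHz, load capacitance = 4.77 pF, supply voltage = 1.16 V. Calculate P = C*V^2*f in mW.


Step 1: V^2 = 1.16^2 = 1.3456 V^2
Step 2: P = C*V^2*f = 4.77e-12 F * 1.3456 * 1.38e9 Hz
Step 3: P = 8.85754656e-03 W
Step 4: P = 8.858 mW

8.858


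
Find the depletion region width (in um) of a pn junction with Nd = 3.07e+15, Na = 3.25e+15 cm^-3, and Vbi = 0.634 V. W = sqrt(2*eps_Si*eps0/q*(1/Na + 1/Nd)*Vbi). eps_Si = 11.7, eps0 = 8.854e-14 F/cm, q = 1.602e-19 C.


Step 1: 1/Na + 1/Nd = 1/3.25e+15 + 1/3.07e+15 = 6.33425e-16
Step 2: 2*eps*eps0/q = 2*11.7*8.854e-14/1.602e-19 = 1.293281e+07
Step 3: W^2 = 1.293281e+07 * 6.33425e-16 * 0.634 = 5.19371e-09
Step 4: W = sqrt(5.19371e-09) = 7.207e-05 cm = 0.7207 um

0.7207


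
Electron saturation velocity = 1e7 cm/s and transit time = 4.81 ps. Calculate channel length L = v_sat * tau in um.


Step 1: tau in seconds = 4.81 ps * 1e-12 = 4.8100e-12 s
Step 2: L = v_sat * tau = 1e7 * 4.8100e-12 = 4.8100e-05 cm
Step 3: L in um = 4.8100e-05 * 1e4 = 0.481 um

0.481


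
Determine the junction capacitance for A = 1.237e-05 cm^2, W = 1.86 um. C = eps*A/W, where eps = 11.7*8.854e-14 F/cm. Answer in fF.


Step 1: eps_Si = 11.7 * 8.854e-14 = 1.035918e-12 F/cm
Step 2: W in cm = 1.86 * 1e-4 = 1.86e-04 cm
Step 3: C = 1.035918e-12 * 1.237e-05 / 1.86e-04 = 6.889412e-14 F
Step 4: C = 68.89 fF

68.89


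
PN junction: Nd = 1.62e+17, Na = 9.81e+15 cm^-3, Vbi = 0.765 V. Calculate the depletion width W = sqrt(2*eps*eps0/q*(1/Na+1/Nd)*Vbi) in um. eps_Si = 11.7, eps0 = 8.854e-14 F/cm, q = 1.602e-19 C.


Step 1: 1/Na + 1/Nd = 1/9.81e+15 + 1/1.62e+17 = 1.08110e-16
Step 2: 2*eps*eps0/q = 2*11.7*8.854e-14/1.602e-19 = 1.293281e+07
Step 3: W^2 = 1.293281e+07 * 1.08110e-16 * 0.765 = 1.06960e-09
Step 4: W = sqrt(1.06960e-09) = 3.270e-05 cm = 0.327 um

0.327


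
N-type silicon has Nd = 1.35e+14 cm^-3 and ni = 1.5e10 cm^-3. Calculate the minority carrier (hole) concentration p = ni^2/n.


Step 1: Since Nd >> ni, n ≈ Nd = 1.35e+14 cm^-3
Step 2: p = ni^2 / n = (1.5e10)^2 / 1.35e+14
Step 3: p = 2.25e20 / 1.35e+14 = 1.67e+06 cm^-3

1.67e+06


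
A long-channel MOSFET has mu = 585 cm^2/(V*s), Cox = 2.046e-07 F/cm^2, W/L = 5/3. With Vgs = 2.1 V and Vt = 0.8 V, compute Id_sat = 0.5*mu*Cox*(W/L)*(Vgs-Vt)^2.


Step 1: Overdrive voltage Vov = Vgs - Vt = 2.1 - 0.8 = 1.3 V
Step 2: W/L = 5/3 = 1.66667
Step 3: Id = 0.5 * 585 * 2.046e-07 * 1.66667 * 1.3^2
Step 4: Id = 1.69e-04 A

1.69e-04


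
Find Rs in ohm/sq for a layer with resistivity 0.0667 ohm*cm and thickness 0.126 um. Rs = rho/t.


Step 1: Convert thickness to cm: t = 0.126 um = 1.2600e-05 cm
Step 2: Rs = rho / t = 0.0667 / 1.2600e-05
Step 3: Rs = 5293.7 ohm/sq

5293.7


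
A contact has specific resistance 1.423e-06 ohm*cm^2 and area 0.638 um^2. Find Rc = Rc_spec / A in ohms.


Step 1: Convert area to cm^2: 0.638 um^2 = 6.3800e-09 cm^2
Step 2: Rc = Rc_spec / A = 1.423e-06 / 6.3800e-09
Step 3: Rc = 2.23e+02 ohms

2.23e+02


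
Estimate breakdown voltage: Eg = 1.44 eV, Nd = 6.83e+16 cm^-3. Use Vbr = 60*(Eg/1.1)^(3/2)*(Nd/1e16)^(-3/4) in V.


Step 1: Eg/1.1 = 1.44/1.1 = 1.309091
Step 2: (Eg/1.1)^1.5 = 1.309091^1.5 = 1.497803
Step 3: (Nd/1e16)^(-0.75) = (6.83)^(-0.75) = 0.236692
Step 4: Vbr = 60 * 1.497803 * 0.236692 = 21.3 V

21.3


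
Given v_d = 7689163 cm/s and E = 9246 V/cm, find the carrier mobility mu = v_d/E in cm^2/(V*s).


Step 1: mu = v_d / E
Step 2: mu = 7689163 / 9246
Step 3: mu = 831.62 cm^2/(V*s)

831.62


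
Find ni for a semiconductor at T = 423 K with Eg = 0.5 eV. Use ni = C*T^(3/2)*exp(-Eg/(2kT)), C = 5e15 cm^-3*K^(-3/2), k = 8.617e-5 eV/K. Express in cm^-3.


Step 1: Compute kT = 8.617e-5 * 423 = 0.03644991 eV
Step 2: Exponent = -Eg/(2kT) = -0.5/(2*0.03644991) = -6.85873
Step 3: T^(3/2) = 423^1.5 = 8699.83
Step 4: ni = 5e15 * 8699.83 * exp(-6.85873) = 4.57e+16 cm^-3

4.57e+16


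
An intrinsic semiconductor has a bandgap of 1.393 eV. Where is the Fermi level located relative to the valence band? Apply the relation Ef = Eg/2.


Step 1: For an intrinsic semiconductor, the Fermi level sits at midgap.
Step 2: Ef = Eg / 2 = 1.393 / 2 = 0.6965 eV

0.6965


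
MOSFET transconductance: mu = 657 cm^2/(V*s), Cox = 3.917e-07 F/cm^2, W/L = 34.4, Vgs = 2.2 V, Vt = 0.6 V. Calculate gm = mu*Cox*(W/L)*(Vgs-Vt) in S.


Step 1: Vov = Vgs - Vt = 2.2 - 0.6 = 1.6 V
Step 2: gm = mu * Cox * (W/L) * Vov
Step 3: gm = 657 * 3.917e-07 * 34.4 * 1.6 = 1.42e-02 S

1.42e-02


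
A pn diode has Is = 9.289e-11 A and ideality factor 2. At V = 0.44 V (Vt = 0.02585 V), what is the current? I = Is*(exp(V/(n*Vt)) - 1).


Step 1: V/(n*Vt) = 0.44/(2*0.02585) = 8.5106
Step 2: exp(8.5106) = 4.9671e+03
Step 3: I = 9.289e-11 * (4.9671e+03 - 1) = 4.61e-07 A

4.61e-07


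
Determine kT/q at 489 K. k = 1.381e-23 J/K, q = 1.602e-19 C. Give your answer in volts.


Step 1: kT = 1.381e-23 * 489 = 6.75309e-21 J
Step 2: Vt = kT/q = 6.75309e-21 / 1.602e-19
Step 3: Vt = 0.04215 V

0.04215


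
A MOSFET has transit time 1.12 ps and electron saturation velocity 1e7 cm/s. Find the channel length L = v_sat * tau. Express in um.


Step 1: tau in seconds = 1.12 ps * 1e-12 = 1.1200e-12 s
Step 2: L = v_sat * tau = 1e7 * 1.1200e-12 = 1.1200e-05 cm
Step 3: L in um = 1.1200e-05 * 1e4 = 0.112 um

0.112


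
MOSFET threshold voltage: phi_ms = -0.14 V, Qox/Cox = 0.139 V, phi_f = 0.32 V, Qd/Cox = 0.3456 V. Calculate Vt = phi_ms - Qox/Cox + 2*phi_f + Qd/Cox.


Step 1: Vt = phi_ms - Qox/Cox + 2*phi_f + Qd/Cox
Step 2: Vt = -0.14 - 0.139 + 2*0.32 + 0.3456
Step 3: Vt = -0.14 - 0.139 + 0.64 + 0.3456
Step 4: Vt = 0.7066 V

0.7066


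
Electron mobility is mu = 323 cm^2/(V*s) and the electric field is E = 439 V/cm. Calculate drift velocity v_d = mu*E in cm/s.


Step 1: v_d = mu * E
Step 2: v_d = 323 * 439 = 141797
Step 3: v_d = 1.42e+05 cm/s

1.42e+05


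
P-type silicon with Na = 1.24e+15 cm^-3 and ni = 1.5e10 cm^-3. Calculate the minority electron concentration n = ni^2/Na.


Step 1: Majority hole concentration p ≈ Na = 1.24e+15 cm^-3
Step 2: n = ni^2 / Na = (1.5e10)^2 / 1.24e+15
Step 3: n = 1.81e+05 cm^-3

1.81e+05


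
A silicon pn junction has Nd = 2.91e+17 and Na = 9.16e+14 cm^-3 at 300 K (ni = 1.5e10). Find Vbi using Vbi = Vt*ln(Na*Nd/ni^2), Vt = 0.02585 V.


Step 1: Compute Na*Nd/ni^2 = 9.16e+14 * 2.91e+17 / (1.5e10)^2 = 1.1847e+12
Step 2: ln(1.1847e+12) = 27.8005
Step 3: Vbi = 0.02585 * 27.8005 = 0.719 V

0.719


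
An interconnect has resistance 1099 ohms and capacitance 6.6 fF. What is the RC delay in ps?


Step 1: tau = R * C
Step 2: tau = 1099 * 6.6 fF = 1099 * 6.6e-15 F
Step 3: tau = 7.2534e-12 s = 7.2534 ps

7.2534


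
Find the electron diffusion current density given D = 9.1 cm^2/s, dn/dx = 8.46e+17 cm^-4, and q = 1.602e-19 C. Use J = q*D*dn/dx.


Step 1: J = q * D * (dn/dx)
Step 2: J = 1.602e-19 * 9.1 * 8.46e+17
Step 3: J = 1.23e+00 A/cm^2

1.23e+00


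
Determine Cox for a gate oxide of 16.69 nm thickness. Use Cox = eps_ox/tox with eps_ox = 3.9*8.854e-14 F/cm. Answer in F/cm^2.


Step 1: eps_ox = 3.9 * 8.854e-14 = 3.45306e-13 F/cm
Step 2: tox in cm = 16.69 nm * 1e-7 = 1.6690e-06 cm
Step 3: Cox = 3.45306e-13 / 1.6690e-06 = 2.07e-07 F/cm^2

2.07e-07


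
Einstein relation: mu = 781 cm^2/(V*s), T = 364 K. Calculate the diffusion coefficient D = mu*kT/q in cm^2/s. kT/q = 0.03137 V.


Step 1: D = mu * (kT/q)
Step 2: D = 781 * 0.03137
Step 3: D = 24.5 cm^2/s

24.5


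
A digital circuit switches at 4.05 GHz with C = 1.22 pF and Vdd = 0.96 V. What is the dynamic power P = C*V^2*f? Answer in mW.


Step 1: V^2 = 0.96^2 = 0.9216 V^2
Step 2: P = C*V^2*f = 1.22e-12 F * 0.9216 * 4.05e9 Hz
Step 3: P = 4.5536256e-03 W
Step 4: P = 4.554 mW

4.554


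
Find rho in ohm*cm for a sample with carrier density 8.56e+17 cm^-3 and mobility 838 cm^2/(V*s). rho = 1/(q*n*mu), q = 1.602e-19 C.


Step 1: sigma = q * n * mu = 1.602e-19 * 8.56e+17 * 838 = 1.14916e+02 S/cm
Step 2: rho = 1 / sigma = 1 / 1.14916e+02 = 0.008702 ohm*cm

0.008702


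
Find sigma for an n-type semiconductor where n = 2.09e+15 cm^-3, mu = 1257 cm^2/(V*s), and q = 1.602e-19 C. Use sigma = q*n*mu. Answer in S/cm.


Step 1: sigma = q * n * mu
Step 2: sigma = 1.602e-19 * 2.09e+15 * 1257
Step 3: sigma = 4.209e-01 S/cm

4.209e-01


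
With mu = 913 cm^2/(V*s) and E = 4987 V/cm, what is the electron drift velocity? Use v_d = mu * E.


Step 1: v_d = mu * E
Step 2: v_d = 913 * 4987 = 4553131
Step 3: v_d = 4.55e+06 cm/s

4.55e+06


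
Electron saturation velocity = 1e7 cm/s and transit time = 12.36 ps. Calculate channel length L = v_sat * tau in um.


Step 1: tau in seconds = 12.36 ps * 1e-12 = 1.2360e-11 s
Step 2: L = v_sat * tau = 1e7 * 1.2360e-11 = 1.2360e-04 cm
Step 3: L in um = 1.2360e-04 * 1e4 = 1.236 um

1.236


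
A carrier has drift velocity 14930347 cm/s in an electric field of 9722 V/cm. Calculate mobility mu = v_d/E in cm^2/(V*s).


Step 1: mu = v_d / E
Step 2: mu = 14930347 / 9722
Step 3: mu = 1535.73 cm^2/(V*s)

1535.73


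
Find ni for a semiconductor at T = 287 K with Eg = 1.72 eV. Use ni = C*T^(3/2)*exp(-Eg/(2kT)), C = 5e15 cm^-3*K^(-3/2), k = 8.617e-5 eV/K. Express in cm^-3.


Step 1: Compute kT = 8.617e-5 * 287 = 0.02473079 eV
Step 2: Exponent = -Eg/(2kT) = -1.72/(2*0.02473079) = -34.77447
Step 3: T^(3/2) = 287^1.5 = 4862.09
Step 4: ni = 5e15 * 4862.09 * exp(-34.77447) = 1.92e+04 cm^-3

1.92e+04


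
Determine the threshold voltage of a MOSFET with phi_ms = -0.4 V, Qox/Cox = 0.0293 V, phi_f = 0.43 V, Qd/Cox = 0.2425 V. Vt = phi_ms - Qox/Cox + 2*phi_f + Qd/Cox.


Step 1: Vt = phi_ms - Qox/Cox + 2*phi_f + Qd/Cox
Step 2: Vt = -0.4 - 0.0293 + 2*0.43 + 0.2425
Step 3: Vt = -0.4 - 0.0293 + 0.86 + 0.2425
Step 4: Vt = 0.6732 V

0.6732


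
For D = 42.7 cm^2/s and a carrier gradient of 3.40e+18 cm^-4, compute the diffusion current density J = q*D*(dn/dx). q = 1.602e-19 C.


Step 1: J = q * D * (dn/dx)
Step 2: J = 1.602e-19 * 42.7 * 3.40e+18
Step 3: J = 2.33e+01 A/cm^2

2.33e+01


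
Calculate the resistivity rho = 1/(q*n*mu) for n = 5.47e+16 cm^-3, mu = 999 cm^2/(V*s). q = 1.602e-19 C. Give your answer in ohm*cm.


Step 1: sigma = q * n * mu = 1.602e-19 * 5.47e+16 * 999 = 8.75418e+00 S/cm
Step 2: rho = 1 / sigma = 1 / 8.75418e+00 = 0.1142 ohm*cm

0.1142


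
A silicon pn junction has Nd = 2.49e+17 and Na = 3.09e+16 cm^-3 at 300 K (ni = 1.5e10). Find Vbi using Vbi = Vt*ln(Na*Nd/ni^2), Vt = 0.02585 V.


Step 1: Compute Na*Nd/ni^2 = 3.09e+16 * 2.49e+17 / (1.5e10)^2 = 3.4196e+13
Step 2: ln(3.4196e+13) = 31.1631
Step 3: Vbi = 0.02585 * 31.1631 = 0.806 V

0.806
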